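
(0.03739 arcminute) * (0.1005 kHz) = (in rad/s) 0.001093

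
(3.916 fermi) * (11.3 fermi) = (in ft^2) 4.763e-28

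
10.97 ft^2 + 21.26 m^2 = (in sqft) 239.8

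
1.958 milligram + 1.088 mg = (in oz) 0.0001074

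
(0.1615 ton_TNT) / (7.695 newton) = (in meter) 8.781e+07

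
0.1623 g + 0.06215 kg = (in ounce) 2.198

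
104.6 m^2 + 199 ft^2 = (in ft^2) 1325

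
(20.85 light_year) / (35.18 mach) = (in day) 1.906e+08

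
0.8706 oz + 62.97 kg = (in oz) 2222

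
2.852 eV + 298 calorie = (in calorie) 298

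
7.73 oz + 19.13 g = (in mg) 2.383e+05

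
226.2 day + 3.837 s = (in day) 226.2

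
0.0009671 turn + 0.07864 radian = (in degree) 4.854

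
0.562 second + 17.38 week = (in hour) 2920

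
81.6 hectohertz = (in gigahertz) 8.16e-06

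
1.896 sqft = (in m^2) 0.1761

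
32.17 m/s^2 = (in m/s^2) 32.17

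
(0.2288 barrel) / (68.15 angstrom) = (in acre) 1319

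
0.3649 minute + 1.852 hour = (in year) 0.0002121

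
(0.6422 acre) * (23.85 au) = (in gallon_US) 2.45e+18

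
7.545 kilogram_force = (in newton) 73.99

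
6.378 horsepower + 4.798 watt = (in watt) 4761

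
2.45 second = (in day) 2.836e-05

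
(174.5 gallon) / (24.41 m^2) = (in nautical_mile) 1.461e-05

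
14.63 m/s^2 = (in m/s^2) 14.63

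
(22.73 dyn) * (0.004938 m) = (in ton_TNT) 2.683e-16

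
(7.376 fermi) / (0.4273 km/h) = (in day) 7.192e-19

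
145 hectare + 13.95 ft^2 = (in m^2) 1.45e+06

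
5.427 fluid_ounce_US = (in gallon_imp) 0.0353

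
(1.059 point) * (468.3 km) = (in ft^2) 1883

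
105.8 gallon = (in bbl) 2.519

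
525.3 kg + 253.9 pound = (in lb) 1412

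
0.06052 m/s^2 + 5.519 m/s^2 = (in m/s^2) 5.58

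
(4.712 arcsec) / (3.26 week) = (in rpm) 1.106e-10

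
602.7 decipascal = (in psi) 0.008741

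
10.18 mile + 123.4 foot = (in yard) 1.796e+04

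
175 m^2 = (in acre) 0.04324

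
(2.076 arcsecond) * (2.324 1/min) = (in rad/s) 3.898e-07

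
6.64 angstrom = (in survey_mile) 4.126e-13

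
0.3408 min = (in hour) 0.00568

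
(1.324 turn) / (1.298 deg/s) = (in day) 0.00425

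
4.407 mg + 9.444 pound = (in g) 4284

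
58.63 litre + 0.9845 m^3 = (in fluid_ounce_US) 3.527e+04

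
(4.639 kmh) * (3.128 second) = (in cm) 403.1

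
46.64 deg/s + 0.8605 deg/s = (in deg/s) 47.5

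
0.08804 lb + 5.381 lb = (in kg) 2.481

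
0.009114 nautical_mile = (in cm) 1688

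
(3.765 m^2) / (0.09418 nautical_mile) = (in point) 61.19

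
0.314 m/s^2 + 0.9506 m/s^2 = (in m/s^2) 1.265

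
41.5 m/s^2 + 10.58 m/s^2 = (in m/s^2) 52.08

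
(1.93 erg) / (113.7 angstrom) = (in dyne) 1.697e+06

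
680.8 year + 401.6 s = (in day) 2.485e+05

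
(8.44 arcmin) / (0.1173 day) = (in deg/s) 1.388e-05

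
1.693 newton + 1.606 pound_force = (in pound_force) 1.987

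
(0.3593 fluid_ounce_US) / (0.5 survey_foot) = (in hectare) 6.972e-09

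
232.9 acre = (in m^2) 9.425e+05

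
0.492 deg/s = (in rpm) 0.082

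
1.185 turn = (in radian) 7.446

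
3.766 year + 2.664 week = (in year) 3.817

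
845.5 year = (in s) 2.666e+10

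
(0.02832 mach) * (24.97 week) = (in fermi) 1.456e+23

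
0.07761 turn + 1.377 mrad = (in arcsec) 1.009e+05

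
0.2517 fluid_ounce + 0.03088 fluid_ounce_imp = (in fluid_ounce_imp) 0.2929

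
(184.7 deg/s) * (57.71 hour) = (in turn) 1.066e+05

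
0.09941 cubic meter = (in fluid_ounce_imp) 3499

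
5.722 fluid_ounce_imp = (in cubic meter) 0.0001626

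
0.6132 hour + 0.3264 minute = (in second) 2227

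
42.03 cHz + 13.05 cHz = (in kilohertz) 0.0005508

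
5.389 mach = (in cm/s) 1.835e+05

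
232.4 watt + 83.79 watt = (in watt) 316.2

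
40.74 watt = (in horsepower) 0.05463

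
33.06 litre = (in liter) 33.06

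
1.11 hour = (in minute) 66.6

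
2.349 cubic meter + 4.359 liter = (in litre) 2353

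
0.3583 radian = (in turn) 0.05703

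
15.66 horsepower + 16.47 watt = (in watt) 1.169e+04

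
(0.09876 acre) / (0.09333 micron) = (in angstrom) 4.282e+19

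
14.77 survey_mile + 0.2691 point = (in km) 23.77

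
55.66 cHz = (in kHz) 0.0005566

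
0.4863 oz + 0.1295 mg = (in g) 13.79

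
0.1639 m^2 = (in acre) 4.05e-05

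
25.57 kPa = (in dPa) 2.557e+05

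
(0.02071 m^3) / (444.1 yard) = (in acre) 1.26e-08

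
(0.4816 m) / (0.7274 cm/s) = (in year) 2.099e-06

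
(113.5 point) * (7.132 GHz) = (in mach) 8.387e+05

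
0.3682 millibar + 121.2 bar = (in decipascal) 1.212e+08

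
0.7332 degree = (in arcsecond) 2640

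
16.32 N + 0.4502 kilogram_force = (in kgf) 2.114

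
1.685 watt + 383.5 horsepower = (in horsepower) 383.5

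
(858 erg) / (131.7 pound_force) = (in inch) 5.766e-06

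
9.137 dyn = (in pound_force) 2.054e-05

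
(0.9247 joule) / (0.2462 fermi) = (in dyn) 3.756e+20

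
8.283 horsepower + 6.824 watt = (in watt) 6183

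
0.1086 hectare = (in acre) 0.2684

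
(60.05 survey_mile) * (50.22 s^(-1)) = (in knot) 9.434e+06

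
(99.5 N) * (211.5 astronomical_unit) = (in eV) 1.965e+34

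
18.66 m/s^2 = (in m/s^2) 18.66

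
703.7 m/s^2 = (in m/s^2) 703.7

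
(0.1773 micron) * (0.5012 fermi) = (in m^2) 8.886e-23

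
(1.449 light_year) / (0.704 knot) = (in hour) 1.051e+13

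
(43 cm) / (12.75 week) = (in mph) 1.247e-07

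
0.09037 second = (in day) 1.046e-06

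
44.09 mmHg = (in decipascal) 5.878e+04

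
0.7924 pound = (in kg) 0.3594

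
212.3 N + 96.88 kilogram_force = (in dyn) 1.162e+08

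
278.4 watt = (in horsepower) 0.3733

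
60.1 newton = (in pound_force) 13.51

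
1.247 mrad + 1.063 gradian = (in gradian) 1.142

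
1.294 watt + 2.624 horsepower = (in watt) 1958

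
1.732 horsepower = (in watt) 1292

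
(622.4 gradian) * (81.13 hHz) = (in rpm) 7.574e+05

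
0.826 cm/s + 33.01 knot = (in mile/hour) 38.01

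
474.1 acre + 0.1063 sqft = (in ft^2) 2.065e+07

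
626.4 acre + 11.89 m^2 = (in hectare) 253.5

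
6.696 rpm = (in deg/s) 40.18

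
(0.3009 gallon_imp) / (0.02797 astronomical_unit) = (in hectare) 3.269e-17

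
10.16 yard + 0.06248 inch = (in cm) 929.2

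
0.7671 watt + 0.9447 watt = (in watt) 1.712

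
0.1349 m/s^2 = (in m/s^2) 0.1349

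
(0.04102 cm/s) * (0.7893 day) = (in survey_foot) 91.78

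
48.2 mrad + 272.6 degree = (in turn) 0.7649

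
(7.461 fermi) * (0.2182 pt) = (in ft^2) 6.182e-18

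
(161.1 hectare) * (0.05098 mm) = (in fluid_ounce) 2.777e+06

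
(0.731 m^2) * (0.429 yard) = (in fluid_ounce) 9696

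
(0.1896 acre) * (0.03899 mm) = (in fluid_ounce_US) 1012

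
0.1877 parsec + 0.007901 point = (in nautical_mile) 3.127e+12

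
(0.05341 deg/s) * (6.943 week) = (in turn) 623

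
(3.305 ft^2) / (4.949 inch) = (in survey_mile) 0.001518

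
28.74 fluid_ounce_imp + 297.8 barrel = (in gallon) 1.251e+04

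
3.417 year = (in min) 1.796e+06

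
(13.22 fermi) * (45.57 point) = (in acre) 5.252e-20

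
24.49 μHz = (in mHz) 0.02449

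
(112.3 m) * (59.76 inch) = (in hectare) 0.01705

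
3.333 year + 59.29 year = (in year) 62.62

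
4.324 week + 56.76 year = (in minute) 2.988e+07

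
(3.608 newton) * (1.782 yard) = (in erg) 5.879e+07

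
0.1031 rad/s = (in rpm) 0.9845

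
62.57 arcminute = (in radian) 0.0182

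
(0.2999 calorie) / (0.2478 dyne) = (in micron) 5.064e+11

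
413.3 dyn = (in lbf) 0.0009291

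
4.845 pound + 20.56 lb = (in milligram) 1.152e+07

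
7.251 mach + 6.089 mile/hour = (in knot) 4805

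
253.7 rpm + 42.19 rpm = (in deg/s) 1775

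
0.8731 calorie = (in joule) 3.653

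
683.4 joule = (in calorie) 163.3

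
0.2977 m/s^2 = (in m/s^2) 0.2977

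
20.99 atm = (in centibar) 2127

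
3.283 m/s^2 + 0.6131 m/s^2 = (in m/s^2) 3.896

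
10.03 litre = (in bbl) 0.06309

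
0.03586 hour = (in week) 0.0002135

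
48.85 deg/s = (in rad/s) 0.8526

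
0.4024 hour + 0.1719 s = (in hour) 0.4024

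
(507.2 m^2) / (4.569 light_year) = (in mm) 1.173e-11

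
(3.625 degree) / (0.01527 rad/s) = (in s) 4.143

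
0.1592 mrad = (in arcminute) 0.5473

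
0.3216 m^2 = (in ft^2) 3.462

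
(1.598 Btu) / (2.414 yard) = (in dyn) 7.638e+07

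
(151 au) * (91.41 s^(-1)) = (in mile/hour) 4.619e+15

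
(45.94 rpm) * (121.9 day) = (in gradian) 3.226e+09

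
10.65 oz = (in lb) 0.6656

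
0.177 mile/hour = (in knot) 0.1538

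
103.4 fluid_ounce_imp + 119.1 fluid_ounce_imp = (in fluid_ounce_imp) 222.5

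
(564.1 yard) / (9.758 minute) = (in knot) 1.713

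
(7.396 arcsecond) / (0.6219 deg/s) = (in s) 0.003303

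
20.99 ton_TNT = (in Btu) 8.324e+07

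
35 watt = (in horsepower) 0.04694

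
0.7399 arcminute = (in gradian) 0.0137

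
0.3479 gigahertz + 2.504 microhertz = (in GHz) 0.3479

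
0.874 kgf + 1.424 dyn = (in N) 8.571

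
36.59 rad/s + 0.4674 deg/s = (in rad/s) 36.6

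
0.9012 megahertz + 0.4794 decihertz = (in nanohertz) 9.012e+14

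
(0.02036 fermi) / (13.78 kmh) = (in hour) 1.478e-21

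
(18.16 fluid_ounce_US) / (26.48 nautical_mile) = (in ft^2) 1.179e-07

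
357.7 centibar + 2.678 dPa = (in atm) 3.53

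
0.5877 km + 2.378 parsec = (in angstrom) 7.338e+26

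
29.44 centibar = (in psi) 4.27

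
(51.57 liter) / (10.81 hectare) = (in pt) 0.001352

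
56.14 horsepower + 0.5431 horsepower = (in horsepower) 56.68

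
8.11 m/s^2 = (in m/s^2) 8.11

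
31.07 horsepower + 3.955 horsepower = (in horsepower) 35.02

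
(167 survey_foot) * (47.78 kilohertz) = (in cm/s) 2.432e+08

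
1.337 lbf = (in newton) 5.947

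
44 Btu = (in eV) 2.897e+23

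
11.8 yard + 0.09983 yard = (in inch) 428.4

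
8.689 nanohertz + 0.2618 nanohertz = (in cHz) 8.951e-07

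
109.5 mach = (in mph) 8.34e+04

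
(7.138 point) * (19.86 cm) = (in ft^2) 0.005383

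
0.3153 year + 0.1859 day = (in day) 115.3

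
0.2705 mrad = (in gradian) 0.01722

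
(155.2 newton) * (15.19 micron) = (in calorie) 0.0005635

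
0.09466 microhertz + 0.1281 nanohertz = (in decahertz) 9.479e-09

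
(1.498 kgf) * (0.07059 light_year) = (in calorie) 2.345e+15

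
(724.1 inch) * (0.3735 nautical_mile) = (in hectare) 1.272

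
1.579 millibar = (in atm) 0.001558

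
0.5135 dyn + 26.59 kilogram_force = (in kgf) 26.59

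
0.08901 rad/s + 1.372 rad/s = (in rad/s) 1.461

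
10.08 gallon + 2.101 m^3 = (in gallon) 565.1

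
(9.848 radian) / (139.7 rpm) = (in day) 7.791e-06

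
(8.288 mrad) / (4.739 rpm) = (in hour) 4.639e-06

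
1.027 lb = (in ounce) 16.43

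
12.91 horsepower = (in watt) 9627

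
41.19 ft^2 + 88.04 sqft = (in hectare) 0.001201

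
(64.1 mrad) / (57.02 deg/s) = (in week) 1.065e-07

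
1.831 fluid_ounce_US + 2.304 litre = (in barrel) 0.01483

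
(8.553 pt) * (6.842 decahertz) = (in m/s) 0.2064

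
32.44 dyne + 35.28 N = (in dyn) 3.528e+06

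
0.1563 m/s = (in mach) 0.000459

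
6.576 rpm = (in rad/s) 0.6886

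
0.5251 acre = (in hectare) 0.2125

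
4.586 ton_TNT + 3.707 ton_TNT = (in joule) 3.47e+10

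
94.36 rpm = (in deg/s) 566.2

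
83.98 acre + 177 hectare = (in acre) 521.4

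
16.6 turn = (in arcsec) 2.151e+07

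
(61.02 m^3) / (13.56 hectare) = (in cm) 0.045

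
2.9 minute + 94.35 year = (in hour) 8.265e+05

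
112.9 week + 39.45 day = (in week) 118.5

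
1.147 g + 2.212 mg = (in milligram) 1149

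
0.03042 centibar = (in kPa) 0.03042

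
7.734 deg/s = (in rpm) 1.289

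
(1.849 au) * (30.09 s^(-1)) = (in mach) 2.444e+10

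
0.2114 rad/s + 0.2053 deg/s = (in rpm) 2.053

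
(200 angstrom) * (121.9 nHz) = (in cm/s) 2.438e-13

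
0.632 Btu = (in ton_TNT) 1.594e-07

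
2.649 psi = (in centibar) 18.26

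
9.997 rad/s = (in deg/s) 572.8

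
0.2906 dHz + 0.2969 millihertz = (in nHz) 2.936e+07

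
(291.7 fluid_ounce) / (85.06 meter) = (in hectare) 1.014e-08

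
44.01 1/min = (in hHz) 0.007335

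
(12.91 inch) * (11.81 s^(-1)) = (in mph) 8.663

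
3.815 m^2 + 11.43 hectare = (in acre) 28.25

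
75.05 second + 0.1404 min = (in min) 1.391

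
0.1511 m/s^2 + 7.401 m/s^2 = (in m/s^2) 7.552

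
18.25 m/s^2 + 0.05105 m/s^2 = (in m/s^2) 18.3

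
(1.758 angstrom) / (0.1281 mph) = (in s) 3.07e-09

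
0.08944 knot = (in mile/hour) 0.1029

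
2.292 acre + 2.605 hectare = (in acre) 8.729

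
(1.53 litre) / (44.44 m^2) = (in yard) 3.765e-05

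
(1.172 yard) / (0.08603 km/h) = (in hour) 0.01246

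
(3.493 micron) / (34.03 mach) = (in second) 3.015e-10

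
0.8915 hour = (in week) 0.005307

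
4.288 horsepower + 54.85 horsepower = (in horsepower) 59.14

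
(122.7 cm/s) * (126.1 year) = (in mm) 4.879e+12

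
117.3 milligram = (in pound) 0.0002586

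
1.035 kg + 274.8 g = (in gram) 1310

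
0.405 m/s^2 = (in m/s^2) 0.405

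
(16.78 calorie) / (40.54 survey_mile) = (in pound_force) 0.0002419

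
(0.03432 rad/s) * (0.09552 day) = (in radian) 283.2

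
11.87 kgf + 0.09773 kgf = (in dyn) 1.174e+07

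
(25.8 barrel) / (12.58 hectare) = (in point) 0.09243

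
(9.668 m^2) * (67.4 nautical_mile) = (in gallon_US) 3.188e+08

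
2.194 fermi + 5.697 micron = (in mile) 3.54e-09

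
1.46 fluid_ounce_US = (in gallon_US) 0.01141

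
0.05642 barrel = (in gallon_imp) 1.973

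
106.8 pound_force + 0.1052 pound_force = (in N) 475.5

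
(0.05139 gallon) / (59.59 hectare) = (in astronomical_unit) 2.182e-21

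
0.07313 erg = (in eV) 4.564e+10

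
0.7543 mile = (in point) 3.441e+06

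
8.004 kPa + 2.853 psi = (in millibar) 276.7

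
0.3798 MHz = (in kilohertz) 379.8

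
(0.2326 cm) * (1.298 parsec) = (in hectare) 9.316e+09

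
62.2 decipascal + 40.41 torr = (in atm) 0.05323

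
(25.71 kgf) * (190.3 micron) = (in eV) 2.995e+17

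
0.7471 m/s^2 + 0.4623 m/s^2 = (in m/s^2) 1.209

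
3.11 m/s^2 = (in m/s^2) 3.11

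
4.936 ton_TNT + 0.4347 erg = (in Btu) 1.957e+07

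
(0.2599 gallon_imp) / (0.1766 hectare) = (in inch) 2.634e-05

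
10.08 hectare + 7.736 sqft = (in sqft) 1.085e+06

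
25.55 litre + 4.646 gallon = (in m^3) 0.04314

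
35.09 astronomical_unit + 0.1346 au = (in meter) 5.27e+12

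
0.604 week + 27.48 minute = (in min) 6116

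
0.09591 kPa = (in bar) 0.0009591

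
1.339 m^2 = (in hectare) 0.0001339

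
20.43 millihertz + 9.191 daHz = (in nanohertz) 9.193e+10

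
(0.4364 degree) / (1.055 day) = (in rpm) 7.979e-07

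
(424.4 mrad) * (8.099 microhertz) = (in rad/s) 3.437e-06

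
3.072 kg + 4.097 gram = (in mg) 3.076e+06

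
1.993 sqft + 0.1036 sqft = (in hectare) 1.948e-05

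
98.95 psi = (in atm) 6.733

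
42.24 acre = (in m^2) 1.709e+05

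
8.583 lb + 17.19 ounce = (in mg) 4.381e+06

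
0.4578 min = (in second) 27.47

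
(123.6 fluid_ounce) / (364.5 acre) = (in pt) 7.024e-06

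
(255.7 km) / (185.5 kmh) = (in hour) 1.378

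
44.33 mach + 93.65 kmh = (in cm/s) 1.512e+06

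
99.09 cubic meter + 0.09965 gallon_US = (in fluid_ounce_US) 3.351e+06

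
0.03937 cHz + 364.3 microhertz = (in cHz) 0.0758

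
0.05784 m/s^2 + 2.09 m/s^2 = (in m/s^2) 2.148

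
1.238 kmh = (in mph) 0.7693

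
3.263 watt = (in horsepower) 0.004376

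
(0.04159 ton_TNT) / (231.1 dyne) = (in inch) 2.964e+12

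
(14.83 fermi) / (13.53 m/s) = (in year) 3.476e-23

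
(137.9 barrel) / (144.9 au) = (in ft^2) 1.089e-11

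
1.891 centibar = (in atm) 0.01866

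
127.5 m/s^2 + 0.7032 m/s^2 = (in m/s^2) 128.2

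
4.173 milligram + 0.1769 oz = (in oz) 0.177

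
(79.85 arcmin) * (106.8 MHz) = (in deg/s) 1.421e+08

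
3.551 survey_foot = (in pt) 3068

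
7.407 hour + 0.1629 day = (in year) 0.001292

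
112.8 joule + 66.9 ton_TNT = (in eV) 1.747e+30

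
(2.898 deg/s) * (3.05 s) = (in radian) 0.1543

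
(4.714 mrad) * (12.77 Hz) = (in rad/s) 0.0602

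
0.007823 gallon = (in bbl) 0.0001863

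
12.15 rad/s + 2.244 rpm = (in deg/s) 709.6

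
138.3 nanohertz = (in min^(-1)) 8.298e-06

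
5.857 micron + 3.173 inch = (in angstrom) 8.06e+08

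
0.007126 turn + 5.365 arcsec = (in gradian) 2.852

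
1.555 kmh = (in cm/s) 43.19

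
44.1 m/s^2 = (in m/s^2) 44.1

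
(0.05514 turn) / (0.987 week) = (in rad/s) 5.804e-07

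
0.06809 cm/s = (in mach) 2e-06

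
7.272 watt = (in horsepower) 0.009752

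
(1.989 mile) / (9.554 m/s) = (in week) 0.000554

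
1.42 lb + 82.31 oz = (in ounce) 105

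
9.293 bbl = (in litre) 1477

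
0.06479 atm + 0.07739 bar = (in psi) 2.075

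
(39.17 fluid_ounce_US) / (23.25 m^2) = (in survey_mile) 3.096e-08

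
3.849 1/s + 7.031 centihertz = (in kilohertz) 0.003919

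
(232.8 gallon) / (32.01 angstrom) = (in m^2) 2.753e+08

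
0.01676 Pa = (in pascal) 0.01676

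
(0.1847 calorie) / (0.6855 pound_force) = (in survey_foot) 0.8315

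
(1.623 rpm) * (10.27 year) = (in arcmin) 1.892e+11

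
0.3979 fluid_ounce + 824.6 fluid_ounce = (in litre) 24.4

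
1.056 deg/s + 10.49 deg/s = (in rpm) 1.924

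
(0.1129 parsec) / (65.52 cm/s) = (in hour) 1.477e+12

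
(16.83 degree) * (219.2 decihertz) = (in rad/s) 6.439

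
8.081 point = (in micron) 2851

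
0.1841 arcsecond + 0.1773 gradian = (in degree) 0.1596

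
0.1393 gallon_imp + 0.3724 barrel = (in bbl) 0.3764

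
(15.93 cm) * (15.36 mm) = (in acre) 6.046e-07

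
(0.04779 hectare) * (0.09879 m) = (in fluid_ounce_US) 1.596e+06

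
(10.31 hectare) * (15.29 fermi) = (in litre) 1.576e-06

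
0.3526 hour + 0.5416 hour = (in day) 0.03726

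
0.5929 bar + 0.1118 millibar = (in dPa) 5.93e+05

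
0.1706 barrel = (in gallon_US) 7.165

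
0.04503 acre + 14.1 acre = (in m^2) 5.724e+04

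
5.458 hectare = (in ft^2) 5.875e+05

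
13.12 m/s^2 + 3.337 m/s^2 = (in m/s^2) 16.46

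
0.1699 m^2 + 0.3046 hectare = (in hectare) 0.3046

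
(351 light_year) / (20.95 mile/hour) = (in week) 5.863e+11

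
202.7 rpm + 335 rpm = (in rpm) 537.7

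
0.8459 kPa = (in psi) 0.1227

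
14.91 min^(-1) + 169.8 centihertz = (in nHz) 1.946e+09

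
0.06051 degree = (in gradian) 0.06723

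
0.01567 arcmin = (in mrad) 0.004558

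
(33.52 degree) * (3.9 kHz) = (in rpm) 2.179e+04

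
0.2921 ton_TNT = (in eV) 7.628e+27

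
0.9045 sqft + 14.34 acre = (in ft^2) 6.247e+05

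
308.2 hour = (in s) 1.11e+06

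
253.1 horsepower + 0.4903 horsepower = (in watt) 1.891e+05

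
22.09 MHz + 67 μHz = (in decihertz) 2.209e+08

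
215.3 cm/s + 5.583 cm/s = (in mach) 0.006487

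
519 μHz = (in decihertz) 0.00519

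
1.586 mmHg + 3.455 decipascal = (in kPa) 0.2118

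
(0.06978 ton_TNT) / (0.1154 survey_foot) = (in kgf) 8.464e+08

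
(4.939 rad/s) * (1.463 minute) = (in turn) 69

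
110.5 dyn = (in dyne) 110.5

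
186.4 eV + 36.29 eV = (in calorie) 8.527e-18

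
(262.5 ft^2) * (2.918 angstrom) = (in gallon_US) 1.88e-06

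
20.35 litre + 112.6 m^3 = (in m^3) 112.6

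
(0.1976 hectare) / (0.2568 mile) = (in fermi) 4.781e+15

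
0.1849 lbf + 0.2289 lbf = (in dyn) 1.841e+05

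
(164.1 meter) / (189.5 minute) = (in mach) 4.239e-05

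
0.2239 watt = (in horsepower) 0.0003003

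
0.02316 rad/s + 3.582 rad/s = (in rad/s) 3.605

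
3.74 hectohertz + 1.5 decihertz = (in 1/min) 2.245e+04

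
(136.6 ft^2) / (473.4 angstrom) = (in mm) 2.681e+11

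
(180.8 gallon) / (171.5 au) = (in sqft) 2.871e-13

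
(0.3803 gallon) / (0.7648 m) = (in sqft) 0.02026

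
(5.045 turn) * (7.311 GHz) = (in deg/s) 1.328e+13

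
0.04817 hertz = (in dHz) 0.4817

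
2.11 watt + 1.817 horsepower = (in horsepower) 1.82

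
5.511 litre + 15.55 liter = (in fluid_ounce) 712.2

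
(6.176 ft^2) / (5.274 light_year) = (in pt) 3.26e-14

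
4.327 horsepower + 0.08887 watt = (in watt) 3227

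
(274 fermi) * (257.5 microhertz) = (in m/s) 7.056e-17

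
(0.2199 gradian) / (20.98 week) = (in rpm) 2.6e-09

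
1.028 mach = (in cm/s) 3.5e+04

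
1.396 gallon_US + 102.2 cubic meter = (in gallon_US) 2.7e+04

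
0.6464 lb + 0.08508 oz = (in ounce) 10.43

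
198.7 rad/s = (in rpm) 1897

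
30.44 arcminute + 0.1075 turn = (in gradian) 43.56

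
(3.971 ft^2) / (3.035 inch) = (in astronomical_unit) 3.199e-11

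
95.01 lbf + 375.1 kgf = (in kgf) 418.2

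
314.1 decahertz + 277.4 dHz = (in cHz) 3.169e+05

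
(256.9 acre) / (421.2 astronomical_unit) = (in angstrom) 165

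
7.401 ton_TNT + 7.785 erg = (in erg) 3.097e+17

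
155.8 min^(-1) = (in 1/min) 155.8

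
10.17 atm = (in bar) 10.3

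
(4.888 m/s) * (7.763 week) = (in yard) 2.51e+07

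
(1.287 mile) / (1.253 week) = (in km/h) 0.009839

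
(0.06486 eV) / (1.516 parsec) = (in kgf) 2.265e-38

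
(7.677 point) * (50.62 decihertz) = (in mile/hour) 0.03067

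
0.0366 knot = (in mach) 5.53e-05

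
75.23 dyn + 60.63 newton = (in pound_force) 13.63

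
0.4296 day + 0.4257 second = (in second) 3.712e+04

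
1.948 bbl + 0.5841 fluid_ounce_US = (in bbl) 1.948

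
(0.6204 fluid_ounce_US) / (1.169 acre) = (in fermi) 3.878e+06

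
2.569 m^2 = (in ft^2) 27.65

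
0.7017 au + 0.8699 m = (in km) 1.05e+08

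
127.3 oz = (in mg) 3.609e+06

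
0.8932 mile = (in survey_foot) 4716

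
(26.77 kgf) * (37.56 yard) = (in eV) 5.628e+22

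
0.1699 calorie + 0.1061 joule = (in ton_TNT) 1.953e-10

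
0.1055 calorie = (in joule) 0.4414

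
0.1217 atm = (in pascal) 1.233e+04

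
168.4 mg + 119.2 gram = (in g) 119.4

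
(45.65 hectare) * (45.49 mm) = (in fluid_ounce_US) 7.022e+08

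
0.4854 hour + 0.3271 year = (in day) 119.4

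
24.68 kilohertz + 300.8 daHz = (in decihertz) 2.769e+05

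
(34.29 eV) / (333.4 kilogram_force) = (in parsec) 5.446e-38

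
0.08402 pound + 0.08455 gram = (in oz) 1.347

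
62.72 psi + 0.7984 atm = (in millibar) 5133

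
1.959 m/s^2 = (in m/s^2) 1.959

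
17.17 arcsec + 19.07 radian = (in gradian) 1214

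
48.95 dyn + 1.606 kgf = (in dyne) 1.575e+06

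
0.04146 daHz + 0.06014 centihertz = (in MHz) 4.152e-07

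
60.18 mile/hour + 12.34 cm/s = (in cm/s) 2703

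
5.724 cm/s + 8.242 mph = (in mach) 0.01099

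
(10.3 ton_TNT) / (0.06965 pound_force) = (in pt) 3.943e+14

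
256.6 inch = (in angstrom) 6.518e+10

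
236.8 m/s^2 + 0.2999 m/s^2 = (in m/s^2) 237.1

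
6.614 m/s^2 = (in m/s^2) 6.614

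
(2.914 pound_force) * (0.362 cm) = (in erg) 4.692e+05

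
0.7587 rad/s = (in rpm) 7.245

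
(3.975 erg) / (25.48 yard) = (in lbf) 3.835e-09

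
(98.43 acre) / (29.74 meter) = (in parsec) 4.341e-13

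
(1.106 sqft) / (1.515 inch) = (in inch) 105.1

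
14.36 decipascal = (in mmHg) 0.01077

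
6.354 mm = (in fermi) 6.354e+12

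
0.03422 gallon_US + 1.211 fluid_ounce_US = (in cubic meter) 0.0001654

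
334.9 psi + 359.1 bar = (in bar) 382.2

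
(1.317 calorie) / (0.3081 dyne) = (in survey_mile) 1111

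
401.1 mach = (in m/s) 1.366e+05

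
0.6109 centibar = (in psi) 0.0886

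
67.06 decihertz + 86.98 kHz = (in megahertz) 0.08699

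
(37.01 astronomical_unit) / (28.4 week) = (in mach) 946.7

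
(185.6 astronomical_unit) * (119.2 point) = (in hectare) 1.168e+08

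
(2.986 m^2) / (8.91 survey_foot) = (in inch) 43.29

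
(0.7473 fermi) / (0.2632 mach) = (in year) 2.644e-25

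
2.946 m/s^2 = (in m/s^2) 2.946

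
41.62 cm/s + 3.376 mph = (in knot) 3.743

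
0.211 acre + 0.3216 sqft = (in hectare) 0.08539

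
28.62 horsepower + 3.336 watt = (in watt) 2.135e+04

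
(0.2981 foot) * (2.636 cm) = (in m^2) 0.002395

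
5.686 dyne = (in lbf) 1.278e-05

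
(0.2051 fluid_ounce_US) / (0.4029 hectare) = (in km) 1.505e-12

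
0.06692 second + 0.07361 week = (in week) 0.07361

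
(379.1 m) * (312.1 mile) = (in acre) 4.705e+04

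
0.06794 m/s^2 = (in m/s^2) 0.06794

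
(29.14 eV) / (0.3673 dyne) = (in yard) 1.39e-12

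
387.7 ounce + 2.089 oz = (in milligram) 1.105e+07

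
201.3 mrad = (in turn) 0.03204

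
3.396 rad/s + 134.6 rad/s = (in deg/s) 7907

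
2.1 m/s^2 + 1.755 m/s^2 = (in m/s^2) 3.855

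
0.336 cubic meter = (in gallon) 88.76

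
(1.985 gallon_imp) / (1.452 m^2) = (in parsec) 2.014e-19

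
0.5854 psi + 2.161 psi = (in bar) 0.1894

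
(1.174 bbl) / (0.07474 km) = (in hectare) 2.497e-07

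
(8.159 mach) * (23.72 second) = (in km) 65.9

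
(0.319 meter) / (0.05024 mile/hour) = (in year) 4.504e-07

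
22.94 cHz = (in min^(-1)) 13.76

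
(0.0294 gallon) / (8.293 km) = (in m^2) 1.342e-08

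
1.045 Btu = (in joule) 1103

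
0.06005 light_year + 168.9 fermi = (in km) 5.681e+11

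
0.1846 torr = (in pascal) 24.61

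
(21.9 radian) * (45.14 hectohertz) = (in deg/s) 5.664e+06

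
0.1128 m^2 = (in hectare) 1.128e-05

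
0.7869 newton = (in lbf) 0.1769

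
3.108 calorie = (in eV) 8.116e+19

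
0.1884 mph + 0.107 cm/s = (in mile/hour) 0.1908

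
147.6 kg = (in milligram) 1.476e+08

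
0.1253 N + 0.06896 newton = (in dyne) 1.943e+04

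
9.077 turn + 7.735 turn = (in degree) 6052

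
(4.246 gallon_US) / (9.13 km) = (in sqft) 1.895e-05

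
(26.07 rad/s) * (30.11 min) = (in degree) 2.699e+06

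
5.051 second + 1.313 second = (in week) 1.052e-05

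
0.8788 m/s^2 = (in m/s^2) 0.8788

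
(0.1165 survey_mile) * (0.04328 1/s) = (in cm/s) 811.5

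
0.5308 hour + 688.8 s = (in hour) 0.7221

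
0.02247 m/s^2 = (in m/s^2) 0.02247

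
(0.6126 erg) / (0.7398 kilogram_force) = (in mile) 5.247e-12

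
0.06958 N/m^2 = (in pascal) 0.06958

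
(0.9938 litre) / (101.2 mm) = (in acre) 2.427e-06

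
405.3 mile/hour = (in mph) 405.3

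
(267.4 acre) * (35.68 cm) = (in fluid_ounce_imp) 1.359e+10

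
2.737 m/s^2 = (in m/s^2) 2.737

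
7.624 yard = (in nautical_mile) 0.003764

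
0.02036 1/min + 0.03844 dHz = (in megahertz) 4.183e-09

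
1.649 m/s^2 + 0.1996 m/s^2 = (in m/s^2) 1.849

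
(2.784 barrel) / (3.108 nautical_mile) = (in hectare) 7.69e-09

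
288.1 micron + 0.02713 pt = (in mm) 0.2977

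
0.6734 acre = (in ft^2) 2.933e+04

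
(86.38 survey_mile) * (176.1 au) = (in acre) 9.05e+14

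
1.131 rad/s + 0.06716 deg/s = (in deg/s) 64.87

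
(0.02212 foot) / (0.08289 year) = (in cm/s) 2.579e-07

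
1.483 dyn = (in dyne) 1.483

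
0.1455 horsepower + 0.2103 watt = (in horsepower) 0.1458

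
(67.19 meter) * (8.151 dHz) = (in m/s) 54.77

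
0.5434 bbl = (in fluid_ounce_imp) 3041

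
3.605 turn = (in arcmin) 7.787e+04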